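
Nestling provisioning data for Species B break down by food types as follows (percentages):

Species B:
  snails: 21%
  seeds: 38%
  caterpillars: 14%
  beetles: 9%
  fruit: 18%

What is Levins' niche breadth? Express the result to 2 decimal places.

Convert percentages to proportions (divide by 100).
Σpᵢ² = 0.21² + 0.38² + 0.14² + 0.09² + 0.18² = 0.0441 + 0.1444 + 0.0196 + 0.0081 + 0.0324 = 0.2486
B = 1 / 0.2486 = 4.0225

4.02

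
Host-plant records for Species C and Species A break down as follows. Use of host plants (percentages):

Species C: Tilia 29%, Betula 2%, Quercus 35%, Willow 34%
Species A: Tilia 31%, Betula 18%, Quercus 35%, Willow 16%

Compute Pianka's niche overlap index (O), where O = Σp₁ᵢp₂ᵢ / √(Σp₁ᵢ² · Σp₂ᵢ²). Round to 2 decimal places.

Convert percentages to proportions (divide by 100).
Σ p₁ᵢp₂ᵢ = 0.0899 + 0.0036 + 0.1225 + 0.0544 = 0.2704
Σp_1ᵢ² = 0.29² + 0.02² + 0.35² + 0.34² = 0.0841 + 0.0004 + 0.1225 + 0.1156 = 0.3226
Σp_2ᵢ² = 0.31² + 0.18² + 0.35² + 0.16² = 0.0961 + 0.0324 + 0.1225 + 0.0256 = 0.2766
O = 0.2704 / √(0.3226 × 0.2766) = 0.2704 / 0.29872 = 0.9052

0.91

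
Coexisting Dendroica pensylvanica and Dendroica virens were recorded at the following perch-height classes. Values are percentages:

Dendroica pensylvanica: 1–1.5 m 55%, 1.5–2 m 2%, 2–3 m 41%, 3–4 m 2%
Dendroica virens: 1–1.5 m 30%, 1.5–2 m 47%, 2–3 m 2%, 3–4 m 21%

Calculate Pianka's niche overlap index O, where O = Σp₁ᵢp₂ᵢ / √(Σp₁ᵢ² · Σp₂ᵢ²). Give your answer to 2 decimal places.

Convert percentages to proportions (divide by 100).
Σ p₁ᵢp₂ᵢ = 0.1650 + 0.0094 + 0.0082 + 0.0042 = 0.1868
Σp_1ᵢ² = 0.55² + 0.02² + 0.41² + 0.02² = 0.3025 + 0.0004 + 0.1681 + 0.0004 = 0.4714
Σp_2ᵢ² = 0.30² + 0.47² + 0.02² + 0.21² = 0.0900 + 0.2209 + 0.0004 + 0.0441 = 0.3554
O = 0.1868 / √(0.4714 × 0.3554) = 0.1868 / 0.40931 = 0.4564

0.46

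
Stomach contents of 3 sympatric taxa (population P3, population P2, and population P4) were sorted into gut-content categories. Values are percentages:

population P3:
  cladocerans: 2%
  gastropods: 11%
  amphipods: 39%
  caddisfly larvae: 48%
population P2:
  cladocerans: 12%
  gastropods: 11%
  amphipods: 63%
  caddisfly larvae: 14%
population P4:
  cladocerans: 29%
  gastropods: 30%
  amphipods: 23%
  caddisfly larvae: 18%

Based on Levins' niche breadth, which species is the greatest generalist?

Convert percentages to proportions (divide by 100).
Σp_P3ᵢ² = 0.02² + 0.11² + 0.39² + 0.48² = 0.0004 + 0.0121 + 0.1521 + 0.2304 = 0.3950
B_P3 = 1 / 0.3950 = 2.5316
Σp_P2ᵢ² = 0.12² + 0.11² + 0.63² + 0.14² = 0.0144 + 0.0121 + 0.3969 + 0.0196 = 0.4430
B_P2 = 1 / 0.4430 = 2.2573
Σp_P4ᵢ² = 0.29² + 0.30² + 0.23² + 0.18² = 0.0841 + 0.0900 + 0.0529 + 0.0324 = 0.2594
B_P4 = 1 / 0.2594 = 3.8551
Highest B → broadest niche (most generalist): population P4 (B = 3.86).

population P4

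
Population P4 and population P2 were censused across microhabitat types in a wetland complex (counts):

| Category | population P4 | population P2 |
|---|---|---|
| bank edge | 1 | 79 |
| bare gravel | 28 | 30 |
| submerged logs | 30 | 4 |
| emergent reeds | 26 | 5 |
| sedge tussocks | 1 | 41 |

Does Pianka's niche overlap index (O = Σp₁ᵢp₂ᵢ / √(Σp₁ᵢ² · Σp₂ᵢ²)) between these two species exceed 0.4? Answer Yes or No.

Proportions for population P4 (n=86): 1/86=0.0116, 28/86=0.3256, 30/86=0.3488, 26/86=0.3023, 1/86=0.0116
Proportions for population P2 (n=159): 79/159=0.4969, 30/159=0.1887, 4/159=0.0252, 5/159=0.0314, 41/159=0.2579
Σ p₁ᵢp₂ᵢ = 0.005764 + 0.061441 + 0.008790 + 0.009492 + 0.002992 = 0.088479
Σp_1ᵢ² = 0.0116² + 0.3256² + 0.3488² + 0.3023² + 0.0116² = 0.000135 + 0.106015 + 0.121661 + 0.091385 + 0.000135 = 0.319331
Σp_2ᵢ² = 0.4969² + 0.1887² + 0.0252² + 0.0314² + 0.2579² = 0.246910 + 0.035608 + 0.000635 + 0.000986 + 0.066512 = 0.350651
O = 0.088479 / √(0.319331 × 0.350651) = 0.088479 / 0.3346248 = 0.2644
O = 0.2644 < 0.4 → No.

No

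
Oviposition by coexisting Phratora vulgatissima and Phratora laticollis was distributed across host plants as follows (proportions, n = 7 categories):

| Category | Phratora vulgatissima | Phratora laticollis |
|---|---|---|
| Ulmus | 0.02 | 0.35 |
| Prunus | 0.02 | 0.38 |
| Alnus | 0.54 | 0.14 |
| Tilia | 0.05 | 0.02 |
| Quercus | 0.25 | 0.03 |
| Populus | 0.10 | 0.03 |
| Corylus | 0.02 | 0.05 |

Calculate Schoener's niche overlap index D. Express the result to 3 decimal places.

0.280

Σ|p₁ᵢ − p₂ᵢ| = 0.33 + 0.36 + 0.40 + 0.03 + 0.22 + 0.07 + 0.03 = 1.44
D = 1 − ½ × 1.44 = 1 − 0.720 = 0.28000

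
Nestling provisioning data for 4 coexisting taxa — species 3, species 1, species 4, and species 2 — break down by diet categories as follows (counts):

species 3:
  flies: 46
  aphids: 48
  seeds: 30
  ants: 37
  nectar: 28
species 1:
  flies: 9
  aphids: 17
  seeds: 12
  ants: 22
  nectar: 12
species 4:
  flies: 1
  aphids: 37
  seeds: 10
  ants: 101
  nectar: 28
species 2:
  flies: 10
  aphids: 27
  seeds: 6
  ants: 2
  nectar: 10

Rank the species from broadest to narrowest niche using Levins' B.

Proportions for species 3 (n=189): 46/189=0.2434, 48/189=0.2540, 30/189=0.1587, 37/189=0.1958, 28/189=0.1481
Proportions for species 1 (n=72): 9/72=0.1250, 17/72=0.2361, 12/72=0.1667, 22/72=0.3056, 12/72=0.1667
Proportions for species 4 (n=177): 1/177=0.0056, 37/177=0.2090, 10/177=0.0565, 101/177=0.5706, 28/177=0.1582
Proportions for species 2 (n=55): 10/55=0.1818, 27/55=0.4909, 6/55=0.1091, 2/55=0.0364, 10/55=0.1818
Σp_3ᵢ² = 0.2434² + 0.2540² + 0.1587² + 0.1958² + 0.1481² = 0.059244 + 0.064516 + 0.025186 + 0.038338 + 0.021934 = 0.209218
B_3 = 1 / 0.209218 = 4.7797
Σp_1ᵢ² = 0.1250² + 0.2361² + 0.1667² + 0.3056² + 0.1667² = 0.015625 + 0.055743 + 0.027789 + 0.093391 + 0.027789 = 0.220337
B_1 = 1 / 0.220337 = 4.5385
Σp_4ᵢ² = 0.0056² + 0.2090² + 0.0565² + 0.5706² + 0.1582² = 0.000031 + 0.043681 + 0.003192 + 0.325584 + 0.025027 = 0.397515
B_4 = 1 / 0.397515 = 2.5156
Σp_2ᵢ² = 0.1818² + 0.4909² + 0.1091² + 0.0364² + 0.1818² = 0.033051 + 0.240983 + 0.011903 + 0.001325 + 0.033051 = 0.320313
B_2 = 1 / 0.320313 = 3.1219
Ranking by B (broadest → narrowest): species 3 (4.78) > species 1 (4.54) > species 2 (3.12) > species 4 (2.52)

species 3 > species 1 > species 2 > species 4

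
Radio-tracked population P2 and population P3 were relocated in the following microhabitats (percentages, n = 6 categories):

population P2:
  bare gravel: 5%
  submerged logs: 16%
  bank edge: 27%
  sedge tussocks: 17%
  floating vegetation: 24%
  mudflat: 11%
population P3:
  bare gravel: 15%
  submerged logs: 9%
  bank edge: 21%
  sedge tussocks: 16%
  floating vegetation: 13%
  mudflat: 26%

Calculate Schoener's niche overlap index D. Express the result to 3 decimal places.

Convert percentages to proportions (divide by 100).
Σ|p₁ᵢ − p₂ᵢ| = 0.10 + 0.07 + 0.06 + 0.01 + 0.11 + 0.15 = 0.50
D = 1 − ½ × 0.50 = 1 − 0.250 = 0.75000

0.750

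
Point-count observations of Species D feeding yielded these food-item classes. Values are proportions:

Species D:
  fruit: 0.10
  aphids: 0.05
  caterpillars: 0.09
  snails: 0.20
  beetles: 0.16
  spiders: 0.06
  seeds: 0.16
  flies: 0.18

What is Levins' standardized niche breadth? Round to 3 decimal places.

Σpᵢ² = 0.10² + 0.05² + 0.09² + 0.20² + 0.16² + 0.06² + 0.16² + 0.18² = 0.0100 + 0.0025 + 0.0081 + 0.0400 + 0.0256 + 0.0036 + 0.0256 + 0.0324 = 0.1478
B = 1 / 0.1478 = 6.76590
Bₛ = (B − 1)/(n − 1) = (6.76590 − 1)/(8 − 1) = 5.76590/7 = 0.82370

0.824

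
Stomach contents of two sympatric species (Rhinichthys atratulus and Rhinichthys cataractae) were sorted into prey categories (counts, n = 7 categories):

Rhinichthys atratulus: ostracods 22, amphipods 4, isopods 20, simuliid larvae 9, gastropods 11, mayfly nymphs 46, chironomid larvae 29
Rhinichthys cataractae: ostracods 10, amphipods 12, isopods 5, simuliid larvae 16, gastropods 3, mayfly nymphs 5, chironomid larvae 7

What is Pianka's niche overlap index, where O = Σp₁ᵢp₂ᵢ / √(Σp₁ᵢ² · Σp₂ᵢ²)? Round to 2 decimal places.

Proportions for Rhinichthys atratulus (n=141): 22/141=0.1560, 4/141=0.0284, 20/141=0.1418, 9/141=0.0638, 11/141=0.0780, 46/141=0.3262, 29/141=0.2057
Proportions for Rhinichthys cataractae (n=58): 10/58=0.1724, 12/58=0.2069, 5/58=0.0862, 16/58=0.2759, 3/58=0.0517, 5/58=0.0862, 7/58=0.1207
Σ p₁ᵢp₂ᵢ = 0.026894 + 0.005876 + 0.012223 + 0.017602 + 0.004033 + 0.028118 + 0.024828 = 0.119574
Σp_1ᵢ² = 0.1560² + 0.0284² + 0.1418² + 0.0638² + 0.0780² + 0.3262² + 0.2057² = 0.024336 + 0.000807 + 0.020107 + 0.004070 + 0.006084 + 0.106406 + 0.042312 = 0.204122
Σp_2ᵢ² = 0.1724² + 0.2069² + 0.0862² + 0.2759² + 0.0517² + 0.0862² + 0.1207² = 0.029722 + 0.042808 + 0.007430 + 0.076121 + 0.002673 + 0.007430 + 0.014568 = 0.180752
O = 0.119574 / √(0.204122 × 0.180752) = 0.119574 / 0.1920819 = 0.6225

0.62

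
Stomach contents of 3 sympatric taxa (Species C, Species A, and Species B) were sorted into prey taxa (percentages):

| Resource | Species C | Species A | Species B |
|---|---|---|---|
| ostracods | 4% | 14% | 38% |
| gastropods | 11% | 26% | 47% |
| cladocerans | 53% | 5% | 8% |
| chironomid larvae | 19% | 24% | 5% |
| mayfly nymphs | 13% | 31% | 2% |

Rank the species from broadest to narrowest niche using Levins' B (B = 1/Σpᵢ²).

Convert percentages to proportions (divide by 100).
Σp_Cᵢ² = 0.04² + 0.11² + 0.53² + 0.19² + 0.13² = 0.0016 + 0.0121 + 0.2809 + 0.0361 + 0.0169 = 0.3476
B_C = 1 / 0.3476 = 2.8769
Σp_Aᵢ² = 0.14² + 0.26² + 0.05² + 0.24² + 0.31² = 0.0196 + 0.0676 + 0.0025 + 0.0576 + 0.0961 = 0.2434
B_A = 1 / 0.2434 = 4.1085
Σp_Bᵢ² = 0.38² + 0.47² + 0.08² + 0.05² + 0.02² = 0.1444 + 0.2209 + 0.0064 + 0.0025 + 0.0004 = 0.3746
B_B = 1 / 0.3746 = 2.6695
Ranking by B (broadest → narrowest): Species A (4.11) > Species C (2.88) > Species B (2.67)

Species A > Species C > Species B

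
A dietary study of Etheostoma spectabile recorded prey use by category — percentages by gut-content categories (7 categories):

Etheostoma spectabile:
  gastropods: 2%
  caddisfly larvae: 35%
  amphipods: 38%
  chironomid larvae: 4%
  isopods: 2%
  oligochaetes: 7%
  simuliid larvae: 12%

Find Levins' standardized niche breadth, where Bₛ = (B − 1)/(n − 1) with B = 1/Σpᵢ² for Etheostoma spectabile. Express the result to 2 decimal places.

Convert percentages to proportions (divide by 100).
Σpᵢ² = 0.02² + 0.35² + 0.38² + 0.04² + 0.02² + 0.07² + 0.12² = 0.0004 + 0.1225 + 0.1444 + 0.0016 + 0.0004 + 0.0049 + 0.0144 = 0.2886
B = 1 / 0.2886 = 3.4650
Bₛ = (B − 1)/(n − 1) = (3.4650 − 1)/(7 − 1) = 2.4650/6 = 0.4108

0.41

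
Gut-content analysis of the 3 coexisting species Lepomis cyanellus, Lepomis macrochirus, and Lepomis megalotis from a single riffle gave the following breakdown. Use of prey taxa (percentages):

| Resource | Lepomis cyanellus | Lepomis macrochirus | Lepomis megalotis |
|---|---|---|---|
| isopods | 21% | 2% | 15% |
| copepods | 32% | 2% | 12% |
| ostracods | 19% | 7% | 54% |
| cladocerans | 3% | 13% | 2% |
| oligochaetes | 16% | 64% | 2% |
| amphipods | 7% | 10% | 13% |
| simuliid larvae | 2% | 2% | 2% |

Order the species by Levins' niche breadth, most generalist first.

Lepomis cyanellus > Lepomis megalotis > Lepomis macrochirus

Convert percentages to proportions (divide by 100).
Σp_cyanᵢ² = 0.21² + 0.32² + 0.19² + 0.03² + 0.16² + 0.07² + 0.02² = 0.0441 + 0.1024 + 0.0361 + 0.0009 + 0.0256 + 0.0049 + 0.0004 = 0.2144
B_cyan = 1 / 0.2144 = 4.6642
Σp_macrᵢ² = 0.02² + 0.02² + 0.07² + 0.13² + 0.64² + 0.10² + 0.02² = 0.0004 + 0.0004 + 0.0049 + 0.0169 + 0.4096 + 0.0100 + 0.0004 = 0.4426
B_macr = 1 / 0.4426 = 2.2594
Σp_megaᵢ² = 0.15² + 0.12² + 0.54² + 0.02² + 0.02² + 0.13² + 0.02² = 0.0225 + 0.0144 + 0.2916 + 0.0004 + 0.0004 + 0.0169 + 0.0004 = 0.3466
B_mega = 1 / 0.3466 = 2.8852
Ranking by B (broadest → narrowest): Lepomis cyanellus (4.66) > Lepomis megalotis (2.89) > Lepomis macrochirus (2.26)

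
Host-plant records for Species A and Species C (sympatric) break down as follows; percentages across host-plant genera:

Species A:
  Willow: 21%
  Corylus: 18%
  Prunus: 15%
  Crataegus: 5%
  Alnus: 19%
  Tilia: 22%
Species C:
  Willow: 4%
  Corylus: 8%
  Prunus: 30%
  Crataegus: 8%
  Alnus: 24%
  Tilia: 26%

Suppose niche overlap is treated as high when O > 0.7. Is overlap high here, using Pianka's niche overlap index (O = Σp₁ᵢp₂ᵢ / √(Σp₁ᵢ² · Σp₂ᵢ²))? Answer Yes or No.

Convert percentages to proportions (divide by 100).
Σ p₁ᵢp₂ᵢ = 0.0084 + 0.0144 + 0.0450 + 0.0040 + 0.0456 + 0.0572 = 0.1746
Σp_1ᵢ² = 0.21² + 0.18² + 0.15² + 0.05² + 0.19² + 0.22² = 0.0441 + 0.0324 + 0.0225 + 0.0025 + 0.0361 + 0.0484 = 0.1860
Σp_2ᵢ² = 0.04² + 0.08² + 0.30² + 0.08² + 0.24² + 0.26² = 0.0016 + 0.0064 + 0.0900 + 0.0064 + 0.0576 + 0.0676 = 0.2296
O = 0.1746 / √(0.1860 × 0.2296) = 0.1746 / 0.20665 = 0.8449
O = 0.8449 > 0.7 → Yes.

Yes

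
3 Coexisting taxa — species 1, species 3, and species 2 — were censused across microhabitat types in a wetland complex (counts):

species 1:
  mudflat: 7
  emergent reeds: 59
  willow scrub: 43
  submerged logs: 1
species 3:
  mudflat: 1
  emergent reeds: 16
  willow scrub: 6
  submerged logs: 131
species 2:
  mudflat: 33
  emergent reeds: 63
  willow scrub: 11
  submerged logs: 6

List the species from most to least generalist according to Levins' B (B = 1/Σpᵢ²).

Proportions for species 1 (n=110): 7/110=0.0636, 59/110=0.5364, 43/110=0.3909, 1/110=0.0091
Proportions for species 3 (n=154): 1/154=0.0065, 16/154=0.1039, 6/154=0.0390, 131/154=0.8506
Proportions for species 2 (n=113): 33/113=0.2920, 63/113=0.5575, 11/113=0.0973, 6/113=0.0531
Σp_1ᵢ² = 0.0636² + 0.5364² + 0.3909² + 0.0091² = 0.004045 + 0.287725 + 0.152803 + 0.000083 = 0.444656
B_1 = 1 / 0.444656 = 2.2489
Σp_3ᵢ² = 0.0065² + 0.1039² + 0.0390² + 0.8506² = 0.000042 + 0.010795 + 0.001521 + 0.723520 = 0.735878
B_3 = 1 / 0.735878 = 1.3589
Σp_2ᵢ² = 0.2920² + 0.5575² + 0.0973² + 0.0531² = 0.085264 + 0.310806 + 0.009467 + 0.002820 = 0.408357
B_2 = 1 / 0.408357 = 2.4488
Ranking by B (broadest → narrowest): species 2 (2.45) > species 1 (2.25) > species 3 (1.36)

species 2 > species 1 > species 3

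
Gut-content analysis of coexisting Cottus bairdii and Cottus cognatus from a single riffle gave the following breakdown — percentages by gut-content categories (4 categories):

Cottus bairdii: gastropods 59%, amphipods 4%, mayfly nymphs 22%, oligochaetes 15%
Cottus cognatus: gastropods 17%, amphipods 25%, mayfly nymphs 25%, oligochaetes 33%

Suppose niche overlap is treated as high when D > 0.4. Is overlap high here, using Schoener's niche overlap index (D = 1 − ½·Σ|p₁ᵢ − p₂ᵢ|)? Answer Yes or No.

Yes

Convert percentages to proportions (divide by 100).
Σ|p₁ᵢ − p₂ᵢ| = 0.42 + 0.21 + 0.03 + 0.18 = 0.84
D = 1 − ½ × 0.84 = 1 − 0.420 = 0.5800
D = 0.5800 > 0.4 → Yes.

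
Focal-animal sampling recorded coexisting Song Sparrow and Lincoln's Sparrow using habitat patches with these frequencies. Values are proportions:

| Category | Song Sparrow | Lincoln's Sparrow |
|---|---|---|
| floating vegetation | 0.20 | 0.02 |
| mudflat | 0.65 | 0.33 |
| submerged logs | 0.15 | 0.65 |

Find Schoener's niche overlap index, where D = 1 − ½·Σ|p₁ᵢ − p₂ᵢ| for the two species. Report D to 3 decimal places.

0.500

Σ|p₁ᵢ − p₂ᵢ| = 0.18 + 0.32 + 0.50 = 1.00
D = 1 − ½ × 1.00 = 1 − 0.500 = 0.50000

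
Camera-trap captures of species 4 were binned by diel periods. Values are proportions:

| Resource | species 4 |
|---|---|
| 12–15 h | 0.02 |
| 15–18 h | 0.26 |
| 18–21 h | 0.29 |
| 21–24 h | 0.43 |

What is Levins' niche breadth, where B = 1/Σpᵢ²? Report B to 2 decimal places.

Σpᵢ² = 0.02² + 0.26² + 0.29² + 0.43² = 0.0004 + 0.0676 + 0.0841 + 0.1849 = 0.3370
B = 1 / 0.3370 = 2.9674

2.97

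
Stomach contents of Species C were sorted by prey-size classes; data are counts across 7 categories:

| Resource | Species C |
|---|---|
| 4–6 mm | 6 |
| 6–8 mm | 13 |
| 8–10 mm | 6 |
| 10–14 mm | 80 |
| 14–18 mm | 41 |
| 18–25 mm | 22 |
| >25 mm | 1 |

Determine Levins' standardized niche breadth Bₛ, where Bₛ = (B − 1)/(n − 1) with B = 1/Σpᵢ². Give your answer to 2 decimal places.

Proportions for Species C (n=169): 6/169=0.0355, 13/169=0.0769, 6/169=0.0355, 80/169=0.4734, 41/169=0.2426, 22/169=0.1302, 1/169=0.0059
Σpᵢ² = 0.0355² + 0.0769² + 0.0355² + 0.4734² + 0.2426² + 0.1302² + 0.0059² = 0.001260 + 0.005914 + 0.001260 + 0.224108 + 0.058855 + 0.016952 + 0.000035 = 0.308384
B = 1 / 0.308384 = 3.2427
Bₛ = (B − 1)/(n − 1) = (3.2427 − 1)/(7 − 1) = 2.2427/6 = 0.3738

0.37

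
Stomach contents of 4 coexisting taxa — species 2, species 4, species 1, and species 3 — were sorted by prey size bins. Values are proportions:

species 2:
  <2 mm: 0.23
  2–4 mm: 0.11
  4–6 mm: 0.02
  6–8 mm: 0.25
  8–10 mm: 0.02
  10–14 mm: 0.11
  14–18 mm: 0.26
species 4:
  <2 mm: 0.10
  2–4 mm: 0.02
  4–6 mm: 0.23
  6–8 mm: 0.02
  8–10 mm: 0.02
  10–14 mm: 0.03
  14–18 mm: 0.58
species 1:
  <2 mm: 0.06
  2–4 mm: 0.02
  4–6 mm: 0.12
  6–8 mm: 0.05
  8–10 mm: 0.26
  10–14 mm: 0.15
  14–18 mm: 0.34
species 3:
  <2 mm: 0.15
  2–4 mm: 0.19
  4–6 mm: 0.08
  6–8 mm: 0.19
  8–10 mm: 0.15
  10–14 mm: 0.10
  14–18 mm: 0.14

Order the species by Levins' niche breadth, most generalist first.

species 3 > species 2 > species 1 > species 4

Σp_2ᵢ² = 0.23² + 0.11² + 0.02² + 0.25² + 0.02² + 0.11² + 0.26² = 0.0529 + 0.0121 + 0.0004 + 0.0625 + 0.0004 + 0.0121 + 0.0676 = 0.2080
B_2 = 1 / 0.2080 = 4.8077
Σp_4ᵢ² = 0.10² + 0.02² + 0.23² + 0.02² + 0.02² + 0.03² + 0.58² = 0.0100 + 0.0004 + 0.0529 + 0.0004 + 0.0004 + 0.0009 + 0.3364 = 0.4014
B_4 = 1 / 0.4014 = 2.4913
Σp_1ᵢ² = 0.06² + 0.02² + 0.12² + 0.05² + 0.26² + 0.15² + 0.34² = 0.0036 + 0.0004 + 0.0144 + 0.0025 + 0.0676 + 0.0225 + 0.1156 = 0.2266
B_1 = 1 / 0.2266 = 4.4131
Σp_3ᵢ² = 0.15² + 0.19² + 0.08² + 0.19² + 0.15² + 0.10² + 0.14² = 0.0225 + 0.0361 + 0.0064 + 0.0361 + 0.0225 + 0.0100 + 0.0196 = 0.1532
B_3 = 1 / 0.1532 = 6.5274
Ranking by B (broadest → narrowest): species 3 (6.53) > species 2 (4.81) > species 1 (4.41) > species 4 (2.49)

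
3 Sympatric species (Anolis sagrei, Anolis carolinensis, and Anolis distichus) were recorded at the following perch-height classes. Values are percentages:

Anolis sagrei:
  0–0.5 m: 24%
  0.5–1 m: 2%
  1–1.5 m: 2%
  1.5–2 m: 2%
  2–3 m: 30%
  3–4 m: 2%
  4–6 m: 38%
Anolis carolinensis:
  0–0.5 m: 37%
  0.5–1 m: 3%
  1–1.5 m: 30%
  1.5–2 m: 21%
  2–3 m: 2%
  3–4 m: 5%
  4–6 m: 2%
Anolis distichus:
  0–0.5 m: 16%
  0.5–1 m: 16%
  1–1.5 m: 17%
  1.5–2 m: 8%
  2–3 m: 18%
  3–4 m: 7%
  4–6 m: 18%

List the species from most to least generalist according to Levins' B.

Convert percentages to proportions (divide by 100).
Σp_sagrᵢ² = 0.24² + 0.02² + 0.02² + 0.02² + 0.30² + 0.02² + 0.38² = 0.0576 + 0.0004 + 0.0004 + 0.0004 + 0.0900 + 0.0004 + 0.1444 = 0.2936
B_sagr = 1 / 0.2936 = 3.4060
Σp_caroᵢ² = 0.37² + 0.03² + 0.30² + 0.21² + 0.02² + 0.05² + 0.02² = 0.1369 + 0.0009 + 0.0900 + 0.0441 + 0.0004 + 0.0025 + 0.0004 = 0.2752
B_caro = 1 / 0.2752 = 3.6337
Σp_distᵢ² = 0.16² + 0.16² + 0.17² + 0.08² + 0.18² + 0.07² + 0.18² = 0.0256 + 0.0256 + 0.0289 + 0.0064 + 0.0324 + 0.0049 + 0.0324 = 0.1562
B_dist = 1 / 0.1562 = 6.4020
Ranking by B (broadest → narrowest): Anolis distichus (6.40) > Anolis carolinensis (3.63) > Anolis sagrei (3.41)

Anolis distichus > Anolis carolinensis > Anolis sagrei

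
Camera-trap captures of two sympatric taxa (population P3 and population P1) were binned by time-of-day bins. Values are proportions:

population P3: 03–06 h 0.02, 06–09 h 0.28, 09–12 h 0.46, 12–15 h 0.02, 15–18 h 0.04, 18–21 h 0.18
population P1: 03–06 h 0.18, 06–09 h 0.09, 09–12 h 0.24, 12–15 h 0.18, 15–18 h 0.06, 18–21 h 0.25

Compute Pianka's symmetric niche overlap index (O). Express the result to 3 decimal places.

0.753

Σ p₁ᵢp₂ᵢ = 0.0036 + 0.0252 + 0.1104 + 0.0036 + 0.0024 + 0.0450 = 0.1902
Σp_1ᵢ² = 0.02² + 0.28² + 0.46² + 0.02² + 0.04² + 0.18² = 0.0004 + 0.0784 + 0.2116 + 0.0004 + 0.0016 + 0.0324 = 0.3248
Σp_2ᵢ² = 0.18² + 0.09² + 0.24² + 0.18² + 0.06² + 0.25² = 0.0324 + 0.0081 + 0.0576 + 0.0324 + 0.0036 + 0.0625 = 0.1966
O = 0.1902 / √(0.3248 × 0.1966) = 0.1902 / 0.252697 = 0.75268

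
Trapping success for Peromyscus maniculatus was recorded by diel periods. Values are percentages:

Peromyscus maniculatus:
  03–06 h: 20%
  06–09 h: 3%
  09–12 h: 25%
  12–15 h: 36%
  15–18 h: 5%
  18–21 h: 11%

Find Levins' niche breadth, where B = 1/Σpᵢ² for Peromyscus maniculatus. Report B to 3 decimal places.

4.039

Convert percentages to proportions (divide by 100).
Σpᵢ² = 0.20² + 0.03² + 0.25² + 0.36² + 0.05² + 0.11² = 0.0400 + 0.0009 + 0.0625 + 0.1296 + 0.0025 + 0.0121 = 0.2476
B = 1 / 0.2476 = 4.03877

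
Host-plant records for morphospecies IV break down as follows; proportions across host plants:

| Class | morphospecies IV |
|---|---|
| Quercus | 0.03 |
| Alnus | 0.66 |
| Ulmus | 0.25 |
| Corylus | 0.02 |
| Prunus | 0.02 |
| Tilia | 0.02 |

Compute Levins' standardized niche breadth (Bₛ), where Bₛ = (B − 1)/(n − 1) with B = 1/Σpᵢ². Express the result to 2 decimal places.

Σpᵢ² = 0.03² + 0.66² + 0.25² + 0.02² + 0.02² + 0.02² = 0.0009 + 0.4356 + 0.0625 + 0.0004 + 0.0004 + 0.0004 = 0.5002
B = 1 / 0.5002 = 1.9992
Bₛ = (B − 1)/(n − 1) = (1.9992 − 1)/(6 − 1) = 0.9992/5 = 0.1998

0.20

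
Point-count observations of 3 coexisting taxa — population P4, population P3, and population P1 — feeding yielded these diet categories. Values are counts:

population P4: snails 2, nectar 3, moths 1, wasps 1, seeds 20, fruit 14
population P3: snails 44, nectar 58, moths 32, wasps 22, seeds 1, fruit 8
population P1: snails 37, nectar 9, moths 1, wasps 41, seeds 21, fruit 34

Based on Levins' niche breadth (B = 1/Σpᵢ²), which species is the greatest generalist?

population P1

Proportions for population P4 (n=41): 2/41=0.0488, 3/41=0.0732, 1/41=0.0244, 1/41=0.0244, 20/41=0.4878, 14/41=0.3415
Proportions for population P3 (n=165): 44/165=0.2667, 58/165=0.3515, 32/165=0.1939, 22/165=0.1333, 1/165=0.0061, 8/165=0.0485
Proportions for population P1 (n=143): 37/143=0.2587, 9/143=0.0629, 1/143=0.0070, 41/143=0.2867, 21/143=0.1469, 34/143=0.2378
Σp_P4ᵢ² = 0.0488² + 0.0732² + 0.0244² + 0.0244² + 0.4878² + 0.3415² = 0.002381 + 0.005358 + 0.000595 + 0.000595 + 0.237949 + 0.116622 = 0.363500
B_P4 = 1 / 0.363500 = 2.7510
Σp_P3ᵢ² = 0.2667² + 0.3515² + 0.1939² + 0.1333² + 0.0061² + 0.0485² = 0.071129 + 0.123552 + 0.037597 + 0.017769 + 0.000037 + 0.002352 = 0.252436
B_P3 = 1 / 0.252436 = 3.9614
Σp_P1ᵢ² = 0.2587² + 0.0629² + 0.0070² + 0.2867² + 0.1469² + 0.2378² = 0.066926 + 0.003956 + 0.000049 + 0.082197 + 0.021580 + 0.056549 = 0.231257
B_P1 = 1 / 0.231257 = 4.3242
Highest B → broadest niche (most generalist): population P1 (B = 4.32).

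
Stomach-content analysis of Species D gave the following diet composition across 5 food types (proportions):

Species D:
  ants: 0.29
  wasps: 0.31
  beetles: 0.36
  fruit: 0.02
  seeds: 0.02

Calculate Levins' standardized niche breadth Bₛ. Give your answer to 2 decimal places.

0.55

Σpᵢ² = 0.29² + 0.31² + 0.36² + 0.02² + 0.02² = 0.0841 + 0.0961 + 0.1296 + 0.0004 + 0.0004 = 0.3106
B = 1 / 0.3106 = 3.2196
Bₛ = (B − 1)/(n − 1) = (3.2196 − 1)/(5 − 1) = 2.2196/4 = 0.5549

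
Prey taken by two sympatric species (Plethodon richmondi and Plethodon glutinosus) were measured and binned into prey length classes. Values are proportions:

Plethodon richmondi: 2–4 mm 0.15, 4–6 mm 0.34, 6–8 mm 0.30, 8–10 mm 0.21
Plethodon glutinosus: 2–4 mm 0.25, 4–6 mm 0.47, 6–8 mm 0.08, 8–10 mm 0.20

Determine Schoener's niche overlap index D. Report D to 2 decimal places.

Σ|p₁ᵢ − p₂ᵢ| = 0.10 + 0.13 + 0.22 + 0.01 = 0.46
D = 1 − ½ × 0.46 = 1 − 0.230 = 0.7700

0.77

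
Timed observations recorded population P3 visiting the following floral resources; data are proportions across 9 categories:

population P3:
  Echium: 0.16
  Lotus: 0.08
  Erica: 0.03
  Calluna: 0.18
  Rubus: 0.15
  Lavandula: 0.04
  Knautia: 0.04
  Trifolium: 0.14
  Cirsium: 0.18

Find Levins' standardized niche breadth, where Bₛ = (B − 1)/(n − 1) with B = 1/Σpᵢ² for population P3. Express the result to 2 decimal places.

Σpᵢ² = 0.16² + 0.08² + 0.03² + 0.18² + 0.15² + 0.04² + 0.04² + 0.14² + 0.18² = 0.0256 + 0.0064 + 0.0009 + 0.0324 + 0.0225 + 0.0016 + 0.0016 + 0.0196 + 0.0324 = 0.1430
B = 1 / 0.1430 = 6.9930
Bₛ = (B − 1)/(n − 1) = (6.9930 − 1)/(9 − 1) = 5.9930/8 = 0.7491

0.75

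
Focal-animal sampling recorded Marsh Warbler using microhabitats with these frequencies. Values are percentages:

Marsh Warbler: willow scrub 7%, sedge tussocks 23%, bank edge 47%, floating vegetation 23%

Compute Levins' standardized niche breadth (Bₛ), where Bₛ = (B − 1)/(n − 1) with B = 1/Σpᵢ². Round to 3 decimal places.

0.672

Convert percentages to proportions (divide by 100).
Σpᵢ² = 0.07² + 0.23² + 0.47² + 0.23² = 0.0049 + 0.0529 + 0.2209 + 0.0529 = 0.3316
B = 1 / 0.3316 = 3.01568
Bₛ = (B − 1)/(n − 1) = (3.01568 − 1)/(4 − 1) = 2.01568/3 = 0.67189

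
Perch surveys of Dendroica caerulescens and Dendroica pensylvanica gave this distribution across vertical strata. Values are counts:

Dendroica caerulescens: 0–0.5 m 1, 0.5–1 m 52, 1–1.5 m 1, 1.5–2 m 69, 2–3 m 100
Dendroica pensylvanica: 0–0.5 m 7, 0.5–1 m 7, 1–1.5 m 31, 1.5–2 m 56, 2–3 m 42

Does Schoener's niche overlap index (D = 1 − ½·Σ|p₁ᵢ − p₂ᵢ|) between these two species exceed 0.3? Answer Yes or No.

Yes

Proportions for Dendroica caerulescens (n=223): 1/223=0.0045, 52/223=0.2332, 1/223=0.0045, 69/223=0.3094, 100/223=0.4484
Proportions for Dendroica pensylvanica (n=143): 7/143=0.0490, 7/143=0.0490, 31/143=0.2168, 56/143=0.3916, 42/143=0.2937
Σ|p₁ᵢ − p₂ᵢ| = 0.0445 + 0.1842 + 0.2123 + 0.0822 + 0.1547 = 0.6779
D = 1 − ½ × 0.6779 = 1 − 0.33895 = 0.66105
D = 0.66105 > 0.3 → Yes.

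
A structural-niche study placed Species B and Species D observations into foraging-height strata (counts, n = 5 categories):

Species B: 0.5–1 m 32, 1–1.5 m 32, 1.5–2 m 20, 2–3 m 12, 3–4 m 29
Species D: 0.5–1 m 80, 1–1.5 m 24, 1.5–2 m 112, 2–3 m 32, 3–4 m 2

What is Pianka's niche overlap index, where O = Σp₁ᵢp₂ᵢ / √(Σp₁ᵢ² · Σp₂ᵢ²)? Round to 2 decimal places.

0.72

Proportions for Species B (n=125): 32/125=0.2560, 32/125=0.2560, 20/125=0.1600, 12/125=0.0960, 29/125=0.2320
Proportions for Species D (n=250): 80/250=0.3200, 24/250=0.0960, 112/250=0.4480, 32/250=0.1280, 2/250=0.0080
Σ p₁ᵢp₂ᵢ = 0.081920 + 0.024576 + 0.071680 + 0.012288 + 0.001856 = 0.192320
Σp_1ᵢ² = 0.2560² + 0.2560² + 0.1600² + 0.0960² + 0.2320² = 0.065536 + 0.065536 + 0.025600 + 0.009216 + 0.053824 = 0.219712
Σp_2ᵢ² = 0.3200² + 0.0960² + 0.4480² + 0.1280² + 0.0080² = 0.102400 + 0.009216 + 0.200704 + 0.016384 + 0.000064 = 0.328768
O = 0.192320 / √(0.219712 × 0.328768) = 0.192320 / 0.2687643 = 0.7156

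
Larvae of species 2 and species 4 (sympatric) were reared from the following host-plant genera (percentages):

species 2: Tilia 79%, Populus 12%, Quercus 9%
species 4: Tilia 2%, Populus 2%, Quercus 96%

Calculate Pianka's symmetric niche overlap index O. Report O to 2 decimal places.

0.14

Convert percentages to proportions (divide by 100).
Σ p₁ᵢp₂ᵢ = 0.0158 + 0.0024 + 0.0864 = 0.1046
Σp_1ᵢ² = 0.79² + 0.12² + 0.09² = 0.6241 + 0.0144 + 0.0081 = 0.6466
Σp_2ᵢ² = 0.02² + 0.02² + 0.96² = 0.0004 + 0.0004 + 0.9216 = 0.9224
O = 0.1046 / √(0.6466 × 0.9224) = 0.1046 / 0.77228 = 0.1354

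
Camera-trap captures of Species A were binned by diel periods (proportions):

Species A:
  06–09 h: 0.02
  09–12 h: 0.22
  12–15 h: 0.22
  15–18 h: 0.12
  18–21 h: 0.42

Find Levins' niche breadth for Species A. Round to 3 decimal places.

3.472

Σpᵢ² = 0.02² + 0.22² + 0.22² + 0.12² + 0.42² = 0.0004 + 0.0484 + 0.0484 + 0.0144 + 0.1764 = 0.2880
B = 1 / 0.2880 = 3.47222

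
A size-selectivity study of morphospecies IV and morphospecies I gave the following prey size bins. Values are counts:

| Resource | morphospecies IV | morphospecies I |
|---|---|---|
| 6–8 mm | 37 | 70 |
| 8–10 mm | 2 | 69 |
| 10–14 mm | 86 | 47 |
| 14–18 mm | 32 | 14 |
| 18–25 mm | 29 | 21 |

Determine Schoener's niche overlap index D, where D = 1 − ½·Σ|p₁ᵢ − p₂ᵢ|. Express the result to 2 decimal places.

Proportions for morphospecies IV (n=186): 37/186=0.1989, 2/186=0.0108, 86/186=0.4624, 32/186=0.1720, 29/186=0.1559
Proportions for morphospecies I (n=221): 70/221=0.3167, 69/221=0.3122, 47/221=0.2127, 14/221=0.0633, 21/221=0.0950
Σ|p₁ᵢ − p₂ᵢ| = 0.1178 + 0.3014 + 0.2497 + 0.1087 + 0.0609 = 0.8385
D = 1 − ½ × 0.8385 = 1 − 0.41925 = 0.58075

0.58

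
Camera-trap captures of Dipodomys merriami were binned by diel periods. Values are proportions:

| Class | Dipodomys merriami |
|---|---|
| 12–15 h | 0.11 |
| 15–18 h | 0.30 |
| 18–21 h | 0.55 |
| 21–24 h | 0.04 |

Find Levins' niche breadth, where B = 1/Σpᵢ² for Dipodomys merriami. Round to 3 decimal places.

2.462

Σpᵢ² = 0.11² + 0.30² + 0.55² + 0.04² = 0.0121 + 0.0900 + 0.3025 + 0.0016 = 0.4062
B = 1 / 0.4062 = 2.46184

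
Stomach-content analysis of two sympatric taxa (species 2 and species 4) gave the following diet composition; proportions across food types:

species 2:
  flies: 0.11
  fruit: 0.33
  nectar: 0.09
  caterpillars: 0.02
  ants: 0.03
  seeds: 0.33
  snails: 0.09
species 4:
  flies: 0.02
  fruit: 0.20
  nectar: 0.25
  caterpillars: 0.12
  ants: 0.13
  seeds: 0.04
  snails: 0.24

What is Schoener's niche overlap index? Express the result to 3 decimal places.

Σ|p₁ᵢ − p₂ᵢ| = 0.09 + 0.13 + 0.16 + 0.10 + 0.10 + 0.29 + 0.15 = 1.02
D = 1 − ½ × 1.02 = 1 − 0.510 = 0.49000

0.490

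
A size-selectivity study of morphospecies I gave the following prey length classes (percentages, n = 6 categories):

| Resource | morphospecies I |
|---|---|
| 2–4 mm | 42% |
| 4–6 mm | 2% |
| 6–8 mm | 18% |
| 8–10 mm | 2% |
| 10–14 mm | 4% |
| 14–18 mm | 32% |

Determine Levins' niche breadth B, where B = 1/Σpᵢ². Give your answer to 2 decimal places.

3.19

Convert percentages to proportions (divide by 100).
Σpᵢ² = 0.42² + 0.02² + 0.18² + 0.02² + 0.04² + 0.32² = 0.1764 + 0.0004 + 0.0324 + 0.0004 + 0.0016 + 0.1024 = 0.3136
B = 1 / 0.3136 = 3.1888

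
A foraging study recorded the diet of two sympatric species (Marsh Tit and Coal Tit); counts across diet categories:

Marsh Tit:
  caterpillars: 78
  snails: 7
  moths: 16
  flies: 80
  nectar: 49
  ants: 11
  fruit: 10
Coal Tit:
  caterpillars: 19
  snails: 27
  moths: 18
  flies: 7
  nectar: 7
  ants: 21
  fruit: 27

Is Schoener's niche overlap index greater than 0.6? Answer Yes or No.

No

Proportions for Marsh Tit (n=251): 78/251=0.3108, 7/251=0.0279, 16/251=0.0637, 80/251=0.3187, 49/251=0.1952, 11/251=0.0438, 10/251=0.0398
Proportions for Coal Tit (n=126): 19/126=0.1508, 27/126=0.2143, 18/126=0.1429, 7/126=0.0556, 7/126=0.0556, 21/126=0.1667, 27/126=0.2143
Σ|p₁ᵢ − p₂ᵢ| = 0.1600 + 0.1864 + 0.0792 + 0.2631 + 0.1396 + 0.1229 + 0.1745 = 1.1257
D = 1 − ½ × 1.1257 = 1 − 0.56285 = 0.43715
D = 0.43715 < 0.6 → No.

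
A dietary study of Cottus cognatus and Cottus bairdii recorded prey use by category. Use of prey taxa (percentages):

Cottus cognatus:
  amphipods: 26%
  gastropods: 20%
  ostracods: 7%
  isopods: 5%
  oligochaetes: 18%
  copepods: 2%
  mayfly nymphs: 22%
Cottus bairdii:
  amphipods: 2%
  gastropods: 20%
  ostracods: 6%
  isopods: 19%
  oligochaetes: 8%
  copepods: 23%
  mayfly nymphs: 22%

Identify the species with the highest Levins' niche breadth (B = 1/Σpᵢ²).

Convert percentages to proportions (divide by 100).
Σp_cognᵢ² = 0.26² + 0.20² + 0.07² + 0.05² + 0.18² + 0.02² + 0.22² = 0.0676 + 0.0400 + 0.0049 + 0.0025 + 0.0324 + 0.0004 + 0.0484 = 0.1962
B_cogn = 1 / 0.1962 = 5.0968
Σp_bairᵢ² = 0.02² + 0.20² + 0.06² + 0.19² + 0.08² + 0.23² + 0.22² = 0.0004 + 0.0400 + 0.0036 + 0.0361 + 0.0064 + 0.0529 + 0.0484 = 0.1878
B_bair = 1 / 0.1878 = 5.3248
Highest B → broadest niche (most generalist): Cottus bairdii (B = 5.32).

Cottus bairdii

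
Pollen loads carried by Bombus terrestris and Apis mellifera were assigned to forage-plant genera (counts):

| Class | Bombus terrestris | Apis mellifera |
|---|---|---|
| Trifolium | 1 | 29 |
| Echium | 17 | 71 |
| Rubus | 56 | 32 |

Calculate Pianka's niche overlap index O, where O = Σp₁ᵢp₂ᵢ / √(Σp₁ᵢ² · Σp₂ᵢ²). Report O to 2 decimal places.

Proportions for Bombus terrestris (n=74): 1/74=0.0135, 17/74=0.2297, 56/74=0.7568
Proportions for Apis mellifera (n=132): 29/132=0.2197, 71/132=0.5379, 32/132=0.2424
Σ p₁ᵢp₂ᵢ = 0.002966 + 0.123556 + 0.183448 = 0.309970
Σp_1ᵢ² = 0.0135² + 0.2297² + 0.7568² = 0.000182 + 0.052762 + 0.572746 = 0.625690
Σp_2ᵢ² = 0.2197² + 0.5379² + 0.2424² = 0.048268 + 0.289336 + 0.058758 = 0.396362
O = 0.309970 / √(0.625690 × 0.396362) = 0.309970 / 0.4979957 = 0.6224

0.62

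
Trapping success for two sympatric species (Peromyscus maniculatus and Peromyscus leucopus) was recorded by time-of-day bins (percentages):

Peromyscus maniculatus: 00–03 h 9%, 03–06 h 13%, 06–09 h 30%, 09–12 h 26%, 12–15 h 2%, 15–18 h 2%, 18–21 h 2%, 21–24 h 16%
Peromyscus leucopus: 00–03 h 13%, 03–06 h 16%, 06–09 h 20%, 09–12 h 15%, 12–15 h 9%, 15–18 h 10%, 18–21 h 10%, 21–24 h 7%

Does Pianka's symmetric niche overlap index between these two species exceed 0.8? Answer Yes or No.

Yes

Convert percentages to proportions (divide by 100).
Σ p₁ᵢp₂ᵢ = 0.0117 + 0.0208 + 0.0600 + 0.0390 + 0.0018 + 0.0020 + 0.0020 + 0.0112 = 0.1485
Σp_1ᵢ² = 0.09² + 0.13² + 0.30² + 0.26² + 0.02² + 0.02² + 0.02² + 0.16² = 0.0081 + 0.0169 + 0.0900 + 0.0676 + 0.0004 + 0.0004 + 0.0004 + 0.0256 = 0.2094
Σp_2ᵢ² = 0.13² + 0.16² + 0.20² + 0.15² + 0.09² + 0.10² + 0.10² + 0.07² = 0.0169 + 0.0256 + 0.0400 + 0.0225 + 0.0081 + 0.0100 + 0.0100 + 0.0049 = 0.1380
O = 0.1485 / √(0.2094 × 0.1380) = 0.1485 / 0.16999 = 0.8736
O = 0.8736 > 0.8 → Yes.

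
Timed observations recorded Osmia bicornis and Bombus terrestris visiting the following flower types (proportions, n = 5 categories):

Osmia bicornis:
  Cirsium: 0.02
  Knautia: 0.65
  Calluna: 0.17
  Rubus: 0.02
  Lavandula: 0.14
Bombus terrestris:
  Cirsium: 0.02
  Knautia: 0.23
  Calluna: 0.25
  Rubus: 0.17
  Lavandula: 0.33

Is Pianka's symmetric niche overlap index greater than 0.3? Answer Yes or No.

Σ p₁ᵢp₂ᵢ = 0.0004 + 0.1495 + 0.0425 + 0.0034 + 0.0462 = 0.2420
Σp_1ᵢ² = 0.02² + 0.65² + 0.17² + 0.02² + 0.14² = 0.0004 + 0.4225 + 0.0289 + 0.0004 + 0.0196 = 0.4718
Σp_2ᵢ² = 0.02² + 0.23² + 0.25² + 0.17² + 0.33² = 0.0004 + 0.0529 + 0.0625 + 0.0289 + 0.1089 = 0.2536
O = 0.2420 / √(0.4718 × 0.2536) = 0.2420 / 0.34590 = 0.6996
O = 0.6996 > 0.3 → Yes.

Yes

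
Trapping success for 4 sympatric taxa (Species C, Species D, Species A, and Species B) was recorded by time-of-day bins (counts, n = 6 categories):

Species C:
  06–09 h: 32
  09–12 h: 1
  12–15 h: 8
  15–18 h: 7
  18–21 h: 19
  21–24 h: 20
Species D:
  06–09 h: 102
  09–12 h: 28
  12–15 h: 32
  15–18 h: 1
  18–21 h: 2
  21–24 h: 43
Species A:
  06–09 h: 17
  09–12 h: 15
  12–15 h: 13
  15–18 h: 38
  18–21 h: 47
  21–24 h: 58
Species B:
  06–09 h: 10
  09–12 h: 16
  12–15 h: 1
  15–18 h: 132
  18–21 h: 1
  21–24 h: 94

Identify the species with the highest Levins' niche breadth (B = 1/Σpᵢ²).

Proportions for Species C (n=87): 32/87=0.3678, 1/87=0.0115, 8/87=0.0920, 7/87=0.0805, 19/87=0.2184, 20/87=0.2299
Proportions for Species D (n=208): 102/208=0.4904, 28/208=0.1346, 32/208=0.1538, 1/208=0.0048, 2/208=0.0096, 43/208=0.2067
Proportions for Species A (n=188): 17/188=0.0904, 15/188=0.0798, 13/188=0.0691, 38/188=0.2021, 47/188=0.2500, 58/188=0.3085
Proportions for Species B (n=254): 10/254=0.0394, 16/254=0.0630, 1/254=0.0039, 132/254=0.5197, 1/254=0.0039, 94/254=0.3701
Σp_Cᵢ² = 0.3678² + 0.0115² + 0.0920² + 0.0805² + 0.2184² + 0.2299² = 0.135277 + 0.000132 + 0.008464 + 0.006480 + 0.047699 + 0.052854 = 0.250906
B_C = 1 / 0.250906 = 3.9856
Σp_Dᵢ² = 0.4904² + 0.1346² + 0.1538² + 0.0048² + 0.0096² + 0.2067² = 0.240492 + 0.018117 + 0.023654 + 0.000023 + 0.000092 + 0.042725 = 0.325103
B_D = 1 / 0.325103 = 3.0759
Σp_Aᵢ² = 0.0904² + 0.0798² + 0.0691² + 0.2021² + 0.2500² + 0.3085² = 0.008172 + 0.006368 + 0.004775 + 0.040844 + 0.062500 + 0.095172 = 0.217831
B_A = 1 / 0.217831 = 4.5907
Σp_Bᵢ² = 0.0394² + 0.0630² + 0.0039² + 0.5197² + 0.0039² + 0.3701² = 0.001552 + 0.003969 + 0.000015 + 0.270088 + 0.000015 + 0.136974 = 0.412613
B_B = 1 / 0.412613 = 2.4236
Highest B → broadest niche (most generalist): Species A (B = 4.59).

Species A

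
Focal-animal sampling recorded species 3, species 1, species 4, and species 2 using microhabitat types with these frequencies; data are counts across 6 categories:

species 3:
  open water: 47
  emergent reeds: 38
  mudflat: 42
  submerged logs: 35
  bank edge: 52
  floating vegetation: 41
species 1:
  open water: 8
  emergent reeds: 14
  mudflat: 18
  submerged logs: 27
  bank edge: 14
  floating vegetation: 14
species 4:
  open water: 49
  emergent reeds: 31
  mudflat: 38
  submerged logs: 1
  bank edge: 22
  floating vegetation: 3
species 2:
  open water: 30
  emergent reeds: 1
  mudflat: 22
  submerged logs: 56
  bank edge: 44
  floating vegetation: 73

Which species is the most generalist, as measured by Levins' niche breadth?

species 3

Proportions for species 3 (n=255): 47/255=0.1843, 38/255=0.1490, 42/255=0.1647, 35/255=0.1373, 52/255=0.2039, 41/255=0.1608
Proportions for species 1 (n=95): 8/95=0.0842, 14/95=0.1474, 18/95=0.1895, 27/95=0.2842, 14/95=0.1474, 14/95=0.1474
Proportions for species 4 (n=144): 49/144=0.3403, 31/144=0.2153, 38/144=0.2639, 1/144=0.0069, 22/144=0.1528, 3/144=0.0208
Proportions for species 2 (n=226): 30/226=0.1327, 1/226=0.0044, 22/226=0.0973, 56/226=0.2478, 44/226=0.1947, 73/226=0.3230
Σp_3ᵢ² = 0.1843² + 0.1490² + 0.1647² + 0.1373² + 0.2039² + 0.1608² = 0.033966 + 0.022201 + 0.027126 + 0.018851 + 0.041575 + 0.025857 = 0.169576
B_3 = 1 / 0.169576 = 5.8971
Σp_1ᵢ² = 0.0842² + 0.1474² + 0.1895² + 0.2842² + 0.1474² + 0.1474² = 0.007090 + 0.021727 + 0.035910 + 0.080770 + 0.021727 + 0.021727 = 0.188951
B_1 = 1 / 0.188951 = 5.2924
Σp_4ᵢ² = 0.3403² + 0.2153² + 0.2639² + 0.0069² + 0.1528² + 0.0208² = 0.115804 + 0.046354 + 0.069643 + 0.000048 + 0.023348 + 0.000433 = 0.255630
B_4 = 1 / 0.255630 = 3.9119
Σp_2ᵢ² = 0.1327² + 0.0044² + 0.0973² + 0.2478² + 0.1947² + 0.3230² = 0.017609 + 0.000019 + 0.009467 + 0.061405 + 0.037908 + 0.104329 = 0.230737
B_2 = 1 / 0.230737 = 4.3339
Highest B → broadest niche (most generalist): species 3 (B = 5.90).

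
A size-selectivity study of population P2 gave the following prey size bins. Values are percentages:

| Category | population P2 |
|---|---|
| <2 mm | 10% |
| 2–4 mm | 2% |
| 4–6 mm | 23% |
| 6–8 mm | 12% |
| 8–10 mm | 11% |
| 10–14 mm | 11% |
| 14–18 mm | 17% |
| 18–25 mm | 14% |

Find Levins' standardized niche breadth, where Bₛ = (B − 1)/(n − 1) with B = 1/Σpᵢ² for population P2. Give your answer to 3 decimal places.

Convert percentages to proportions (divide by 100).
Σpᵢ² = 0.10² + 0.02² + 0.23² + 0.12² + 0.11² + 0.11² + 0.17² + 0.14² = 0.0100 + 0.0004 + 0.0529 + 0.0144 + 0.0121 + 0.0121 + 0.0289 + 0.0196 = 0.1504
B = 1 / 0.1504 = 6.64894
Bₛ = (B − 1)/(n − 1) = (6.64894 − 1)/(8 − 1) = 5.64894/7 = 0.80699

0.807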